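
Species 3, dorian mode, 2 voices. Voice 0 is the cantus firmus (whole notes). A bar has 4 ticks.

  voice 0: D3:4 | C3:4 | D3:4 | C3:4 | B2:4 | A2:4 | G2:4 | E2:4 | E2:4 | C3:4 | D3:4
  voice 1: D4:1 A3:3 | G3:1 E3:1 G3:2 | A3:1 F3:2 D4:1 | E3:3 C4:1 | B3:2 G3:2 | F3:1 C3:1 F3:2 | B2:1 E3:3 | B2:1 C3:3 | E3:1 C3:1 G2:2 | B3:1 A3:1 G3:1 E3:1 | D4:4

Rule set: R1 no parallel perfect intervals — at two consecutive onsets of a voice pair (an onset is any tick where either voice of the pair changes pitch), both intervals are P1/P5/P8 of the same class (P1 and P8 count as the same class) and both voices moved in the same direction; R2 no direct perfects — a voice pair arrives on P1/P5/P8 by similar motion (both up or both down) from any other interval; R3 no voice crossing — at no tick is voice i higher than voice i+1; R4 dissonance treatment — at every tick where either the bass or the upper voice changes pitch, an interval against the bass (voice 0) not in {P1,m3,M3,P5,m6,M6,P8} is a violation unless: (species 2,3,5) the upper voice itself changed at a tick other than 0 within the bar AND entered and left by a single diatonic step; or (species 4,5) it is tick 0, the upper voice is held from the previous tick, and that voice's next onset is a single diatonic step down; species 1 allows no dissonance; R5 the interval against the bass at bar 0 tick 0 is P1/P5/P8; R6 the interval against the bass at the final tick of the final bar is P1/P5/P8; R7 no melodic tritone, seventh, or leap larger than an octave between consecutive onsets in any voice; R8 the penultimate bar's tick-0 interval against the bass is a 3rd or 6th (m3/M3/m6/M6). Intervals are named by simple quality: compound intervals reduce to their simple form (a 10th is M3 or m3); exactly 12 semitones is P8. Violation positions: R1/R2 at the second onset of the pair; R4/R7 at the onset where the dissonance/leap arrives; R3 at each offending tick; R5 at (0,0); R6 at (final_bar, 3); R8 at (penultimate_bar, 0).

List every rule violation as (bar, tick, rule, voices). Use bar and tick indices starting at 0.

bar 0: v0=D3 v1=D4 downbeat P8
bar 1: v0=C3 v1=G3 downbeat P5
bar 2: v0=D3 v1=A3 downbeat P5
bar 3: v0=C3 v1=E3 downbeat M3
bar 4: v0=B2 v1=B3 downbeat P8
bar 5: v0=A2 v1=F3 downbeat m6
bar 6: v0=G2 v1=B2 downbeat M3
bar 7: v0=E2 v1=B2 downbeat P5
bar 8: v0=E2 v1=E3 downbeat P8
bar 9: v0=C3 v1=B3 downbeat M7
bar 10: v0=D3 v1=D4 downbeat P8
  -> R1 @ bar 1 tick 0 v(0, 1): D3/A3 P5 -> C3/G3 P5 similar
  -> R1 @ bar 2 tick 0 v(0, 1): C3/G3 P5 -> D3/A3 P5 similar
  -> R7 @ bar 3 tick 0 v(1,): D4->E3 leap 10st
  -> R1 @ bar 4 tick 0 v(0, 1): C3/C4 P8 -> B2/B3 P8 similar
  -> R7 @ bar 6 tick 0 v(1,): F3->B2 leap 6st
  -> R2 @ bar 7 tick 0 v(0, 1): G2/E3 M6 -> E2/B2 P5 similar
  -> R4 @ bar 9 tick 0 v(0, 1): C3/B3 M7 untreated
  -> R7 @ bar 9 tick 0 v(1,): G2->B3 leap 16st
  -> R8 @ bar 9 tick 0 v(0, 1): penult M7 not 3rd/6th
  -> R2 @ bar 10 tick 0 v(0, 1): C3/E3 M3 -> D3/D4 P8 similar
  -> R7 @ bar 10 tick 0 v(1,): E3->D4 leap 10st

(1, 0, R1, (0, 1))
(2, 0, R1, (0, 1))
(3, 0, R7, (1,))
(4, 0, R1, (0, 1))
(6, 0, R7, (1,))
(7, 0, R2, (0, 1))
(9, 0, R4, (0, 1))
(9, 0, R7, (1,))
(9, 0, R8, (0, 1))
(10, 0, R2, (0, 1))
(10, 0, R7, (1,))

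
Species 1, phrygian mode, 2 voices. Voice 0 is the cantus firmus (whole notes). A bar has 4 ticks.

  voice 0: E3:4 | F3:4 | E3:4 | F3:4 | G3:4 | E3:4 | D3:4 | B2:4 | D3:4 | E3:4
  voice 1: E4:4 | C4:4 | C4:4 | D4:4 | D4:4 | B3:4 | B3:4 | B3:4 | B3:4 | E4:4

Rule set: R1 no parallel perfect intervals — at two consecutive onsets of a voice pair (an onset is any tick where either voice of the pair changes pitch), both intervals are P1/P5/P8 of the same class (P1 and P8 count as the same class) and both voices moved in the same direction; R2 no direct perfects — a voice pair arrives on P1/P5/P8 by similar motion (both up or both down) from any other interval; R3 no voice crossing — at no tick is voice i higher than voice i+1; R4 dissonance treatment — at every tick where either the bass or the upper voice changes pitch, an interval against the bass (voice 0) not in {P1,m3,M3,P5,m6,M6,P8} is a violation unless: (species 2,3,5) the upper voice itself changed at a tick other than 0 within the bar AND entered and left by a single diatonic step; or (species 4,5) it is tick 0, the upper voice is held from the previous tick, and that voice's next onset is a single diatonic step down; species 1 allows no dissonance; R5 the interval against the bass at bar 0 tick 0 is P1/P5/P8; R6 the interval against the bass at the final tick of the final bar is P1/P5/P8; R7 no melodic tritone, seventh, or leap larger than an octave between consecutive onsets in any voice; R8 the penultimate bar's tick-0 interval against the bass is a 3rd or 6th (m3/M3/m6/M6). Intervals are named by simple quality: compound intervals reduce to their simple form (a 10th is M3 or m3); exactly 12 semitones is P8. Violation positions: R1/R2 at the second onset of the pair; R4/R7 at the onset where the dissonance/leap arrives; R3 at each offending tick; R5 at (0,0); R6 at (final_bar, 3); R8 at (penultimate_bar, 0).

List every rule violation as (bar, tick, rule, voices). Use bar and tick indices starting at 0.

bar 0: v0=E3 v1=E4 downbeat P8
bar 1: v0=F3 v1=C4 downbeat P5
bar 2: v0=E3 v1=C4 downbeat m6
bar 3: v0=F3 v1=D4 downbeat M6
bar 4: v0=G3 v1=D4 downbeat P5
bar 5: v0=E3 v1=B3 downbeat P5
bar 6: v0=D3 v1=B3 downbeat M6
bar 7: v0=B2 v1=B3 downbeat P8
bar 8: v0=D3 v1=B3 downbeat M6
bar 9: v0=E3 v1=E4 downbeat P8
  -> R1 @ bar 5 tick 0 v(0, 1): G3/D4 P5 -> E3/B3 P5 similar
  -> R2 @ bar 9 tick 0 v(0, 1): D3/B3 M6 -> E3/E4 P8 similar

(5, 0, R1, (0, 1))
(9, 0, R2, (0, 1))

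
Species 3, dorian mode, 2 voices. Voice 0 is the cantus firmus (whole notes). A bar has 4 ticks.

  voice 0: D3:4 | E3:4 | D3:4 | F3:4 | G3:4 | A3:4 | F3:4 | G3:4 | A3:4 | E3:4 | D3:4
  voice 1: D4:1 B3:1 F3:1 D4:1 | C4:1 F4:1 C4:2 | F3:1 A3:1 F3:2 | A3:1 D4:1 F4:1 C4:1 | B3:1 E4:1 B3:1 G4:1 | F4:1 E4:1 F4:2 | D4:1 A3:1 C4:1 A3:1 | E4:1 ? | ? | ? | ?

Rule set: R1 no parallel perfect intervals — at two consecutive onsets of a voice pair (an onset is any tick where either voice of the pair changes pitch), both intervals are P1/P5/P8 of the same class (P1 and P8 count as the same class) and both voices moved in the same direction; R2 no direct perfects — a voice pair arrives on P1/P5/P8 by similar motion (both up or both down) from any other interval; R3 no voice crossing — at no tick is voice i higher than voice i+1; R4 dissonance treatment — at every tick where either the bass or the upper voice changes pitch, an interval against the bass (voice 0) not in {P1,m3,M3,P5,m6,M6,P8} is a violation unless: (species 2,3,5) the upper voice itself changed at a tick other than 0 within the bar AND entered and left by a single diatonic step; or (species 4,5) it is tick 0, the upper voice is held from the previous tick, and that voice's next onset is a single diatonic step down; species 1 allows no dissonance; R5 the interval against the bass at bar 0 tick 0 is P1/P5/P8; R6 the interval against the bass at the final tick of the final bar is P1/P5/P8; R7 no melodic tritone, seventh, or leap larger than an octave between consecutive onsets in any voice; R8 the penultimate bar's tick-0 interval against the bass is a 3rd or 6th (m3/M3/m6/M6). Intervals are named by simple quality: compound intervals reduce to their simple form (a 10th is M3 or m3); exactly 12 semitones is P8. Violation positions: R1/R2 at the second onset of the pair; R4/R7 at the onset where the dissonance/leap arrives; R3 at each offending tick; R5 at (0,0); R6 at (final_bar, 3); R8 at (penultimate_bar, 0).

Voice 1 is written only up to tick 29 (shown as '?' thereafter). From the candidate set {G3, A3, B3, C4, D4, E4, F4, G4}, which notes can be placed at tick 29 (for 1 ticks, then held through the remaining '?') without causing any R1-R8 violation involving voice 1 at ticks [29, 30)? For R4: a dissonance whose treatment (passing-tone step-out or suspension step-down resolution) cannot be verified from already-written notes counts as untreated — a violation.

{B3, D4, E4, G3, G4}

G3: legal
A3: violates R4
B3: legal
C4: violates R4
D4: legal
E4: legal
F4: violates R4
G4: legal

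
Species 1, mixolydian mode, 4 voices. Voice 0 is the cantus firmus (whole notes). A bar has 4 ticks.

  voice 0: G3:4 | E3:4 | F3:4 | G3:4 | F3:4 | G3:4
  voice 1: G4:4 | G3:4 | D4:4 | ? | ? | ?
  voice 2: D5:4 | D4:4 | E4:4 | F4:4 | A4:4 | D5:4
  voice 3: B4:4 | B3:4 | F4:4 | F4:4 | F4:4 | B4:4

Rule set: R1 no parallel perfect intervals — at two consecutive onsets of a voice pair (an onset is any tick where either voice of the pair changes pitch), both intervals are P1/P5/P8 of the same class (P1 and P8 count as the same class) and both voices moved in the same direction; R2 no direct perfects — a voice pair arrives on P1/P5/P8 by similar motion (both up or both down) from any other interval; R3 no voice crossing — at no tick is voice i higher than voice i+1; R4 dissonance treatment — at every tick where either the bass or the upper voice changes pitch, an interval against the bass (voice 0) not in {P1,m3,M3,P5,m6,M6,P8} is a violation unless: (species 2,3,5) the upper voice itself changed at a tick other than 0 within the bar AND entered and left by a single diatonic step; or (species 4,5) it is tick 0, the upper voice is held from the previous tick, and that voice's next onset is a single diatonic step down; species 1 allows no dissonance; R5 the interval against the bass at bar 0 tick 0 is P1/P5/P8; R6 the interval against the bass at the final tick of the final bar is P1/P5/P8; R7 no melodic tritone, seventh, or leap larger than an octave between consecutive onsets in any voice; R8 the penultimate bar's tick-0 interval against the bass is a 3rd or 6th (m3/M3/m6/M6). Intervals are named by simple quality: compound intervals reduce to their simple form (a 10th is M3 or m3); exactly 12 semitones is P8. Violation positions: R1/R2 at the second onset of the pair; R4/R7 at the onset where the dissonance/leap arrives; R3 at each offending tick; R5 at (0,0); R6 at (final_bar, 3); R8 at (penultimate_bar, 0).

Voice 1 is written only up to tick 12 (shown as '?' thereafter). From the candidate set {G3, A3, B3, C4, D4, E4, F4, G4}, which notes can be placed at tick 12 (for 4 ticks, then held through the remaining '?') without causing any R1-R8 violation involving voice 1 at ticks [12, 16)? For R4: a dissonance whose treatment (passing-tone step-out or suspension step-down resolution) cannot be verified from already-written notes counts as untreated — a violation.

{B3, D4, E4, G3}

G3: legal
A3: violates R4
B3: legal
C4: violates R4
D4: legal
E4: legal
F4: violates R2,R4
G4: violates R2,R3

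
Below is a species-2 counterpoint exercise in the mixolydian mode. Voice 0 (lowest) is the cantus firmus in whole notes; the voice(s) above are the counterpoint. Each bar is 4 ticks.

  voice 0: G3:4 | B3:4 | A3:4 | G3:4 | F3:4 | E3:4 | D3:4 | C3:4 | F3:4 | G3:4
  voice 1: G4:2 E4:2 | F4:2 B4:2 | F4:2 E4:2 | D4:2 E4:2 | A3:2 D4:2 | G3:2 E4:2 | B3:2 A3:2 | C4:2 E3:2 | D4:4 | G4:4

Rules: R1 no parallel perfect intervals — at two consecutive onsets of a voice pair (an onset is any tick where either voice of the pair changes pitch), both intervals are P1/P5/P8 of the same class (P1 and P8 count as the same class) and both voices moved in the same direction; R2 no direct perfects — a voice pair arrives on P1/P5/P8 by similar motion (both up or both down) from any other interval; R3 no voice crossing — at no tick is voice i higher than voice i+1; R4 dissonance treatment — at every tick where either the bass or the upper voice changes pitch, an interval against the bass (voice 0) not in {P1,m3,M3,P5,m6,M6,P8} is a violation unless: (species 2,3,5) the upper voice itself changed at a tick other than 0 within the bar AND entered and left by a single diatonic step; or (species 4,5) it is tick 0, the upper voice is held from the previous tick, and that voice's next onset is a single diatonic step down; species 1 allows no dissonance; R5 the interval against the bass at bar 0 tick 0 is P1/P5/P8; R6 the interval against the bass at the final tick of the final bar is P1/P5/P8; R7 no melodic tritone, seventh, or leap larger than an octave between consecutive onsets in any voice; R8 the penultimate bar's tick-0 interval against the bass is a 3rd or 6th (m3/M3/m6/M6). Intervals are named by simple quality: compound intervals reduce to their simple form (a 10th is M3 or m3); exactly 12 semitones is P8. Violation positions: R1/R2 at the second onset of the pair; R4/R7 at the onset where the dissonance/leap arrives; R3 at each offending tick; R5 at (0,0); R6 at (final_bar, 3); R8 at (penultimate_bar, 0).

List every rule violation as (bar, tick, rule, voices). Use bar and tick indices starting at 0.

(1, 0, R4, (0, 1))
(1, 2, R7, (1,))
(2, 0, R7, (1,))
(3, 0, R1, (0, 1))
(8, 0, R7, (1,))
(9, 0, R2, (0, 1))

bar 0: v0=G3 v1=G4 downbeat P8
bar 1: v0=B3 v1=F4 downbeat TT
bar 2: v0=A3 v1=F4 downbeat m6
bar 3: v0=G3 v1=D4 downbeat P5
bar 4: v0=F3 v1=A3 downbeat M3
bar 5: v0=E3 v1=G3 downbeat m3
bar 6: v0=D3 v1=B3 downbeat M6
bar 7: v0=C3 v1=C4 downbeat P8
bar 8: v0=F3 v1=D4 downbeat M6
bar 9: v0=G3 v1=G4 downbeat P8
  -> R4 @ bar 1 tick 0 v(0, 1): B3/F4 TT untreated
  -> R7 @ bar 1 tick 2 v(1,): F4->B4 leap 6st
  -> R7 @ bar 2 tick 0 v(1,): B4->F4 leap 6st
  -> R1 @ bar 3 tick 0 v(0, 1): A3/E4 P5 -> G3/D4 P5 similar
  -> R7 @ bar 8 tick 0 v(1,): E3->D4 leap 10st
  -> R2 @ bar 9 tick 0 v(0, 1): F3/D4 M6 -> G3/G4 P8 similar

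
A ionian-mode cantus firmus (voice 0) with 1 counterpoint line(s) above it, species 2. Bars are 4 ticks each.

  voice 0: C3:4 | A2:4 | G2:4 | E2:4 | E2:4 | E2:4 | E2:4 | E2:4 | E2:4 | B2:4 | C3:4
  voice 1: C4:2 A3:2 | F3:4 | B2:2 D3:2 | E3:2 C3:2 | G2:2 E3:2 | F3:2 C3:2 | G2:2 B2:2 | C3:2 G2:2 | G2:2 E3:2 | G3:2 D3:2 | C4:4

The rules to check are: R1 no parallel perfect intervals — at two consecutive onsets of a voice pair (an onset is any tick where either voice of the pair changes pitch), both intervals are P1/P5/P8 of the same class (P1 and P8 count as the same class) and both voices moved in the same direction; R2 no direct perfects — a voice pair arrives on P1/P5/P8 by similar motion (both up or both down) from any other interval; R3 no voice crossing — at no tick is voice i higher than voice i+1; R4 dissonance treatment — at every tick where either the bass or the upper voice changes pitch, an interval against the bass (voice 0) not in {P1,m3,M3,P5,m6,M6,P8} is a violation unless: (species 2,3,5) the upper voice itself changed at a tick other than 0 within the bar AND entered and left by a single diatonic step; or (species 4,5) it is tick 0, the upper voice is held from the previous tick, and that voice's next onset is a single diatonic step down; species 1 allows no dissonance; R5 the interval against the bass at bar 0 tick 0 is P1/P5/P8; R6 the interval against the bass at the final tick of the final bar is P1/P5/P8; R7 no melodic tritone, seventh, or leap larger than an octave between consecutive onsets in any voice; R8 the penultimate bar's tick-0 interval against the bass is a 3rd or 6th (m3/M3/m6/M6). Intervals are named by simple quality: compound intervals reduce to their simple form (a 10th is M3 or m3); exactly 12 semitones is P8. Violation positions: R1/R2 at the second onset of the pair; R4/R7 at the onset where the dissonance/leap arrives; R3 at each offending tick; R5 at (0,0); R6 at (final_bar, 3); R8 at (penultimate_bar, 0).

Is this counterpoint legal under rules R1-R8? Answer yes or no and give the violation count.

No (4 violations)

bar 0: v0=C3 v1=C4 (P8)
bar 1: v0=A2 v1=F3 (m6)
bar 2: v0=G2 v1=B2 (M3)
bar 3: v0=E2 v1=E3 (P8)
bar 4: v0=E2 v1=G2 (m3)
bar 5: v0=E2 v1=F3 (m2)
bar 6: v0=E2 v1=G2 (m3)
bar 7: v0=E2 v1=C3 (m6)
bar 8: v0=E2 v1=G2 (m3)
bar 9: v0=B2 v1=G3 (m6)
bar 10: v0=C3 v1=C4 (P8)
  R7 @ bar2.0: F3->B2 leap 6st
  R4 @ bar5.0: E2/F3 m2 untreated
  R2 @ bar10.0: B2/D3 m3 -> C3/C4 P8 similar
  R7 @ bar10.0: D3->C4 leap 10st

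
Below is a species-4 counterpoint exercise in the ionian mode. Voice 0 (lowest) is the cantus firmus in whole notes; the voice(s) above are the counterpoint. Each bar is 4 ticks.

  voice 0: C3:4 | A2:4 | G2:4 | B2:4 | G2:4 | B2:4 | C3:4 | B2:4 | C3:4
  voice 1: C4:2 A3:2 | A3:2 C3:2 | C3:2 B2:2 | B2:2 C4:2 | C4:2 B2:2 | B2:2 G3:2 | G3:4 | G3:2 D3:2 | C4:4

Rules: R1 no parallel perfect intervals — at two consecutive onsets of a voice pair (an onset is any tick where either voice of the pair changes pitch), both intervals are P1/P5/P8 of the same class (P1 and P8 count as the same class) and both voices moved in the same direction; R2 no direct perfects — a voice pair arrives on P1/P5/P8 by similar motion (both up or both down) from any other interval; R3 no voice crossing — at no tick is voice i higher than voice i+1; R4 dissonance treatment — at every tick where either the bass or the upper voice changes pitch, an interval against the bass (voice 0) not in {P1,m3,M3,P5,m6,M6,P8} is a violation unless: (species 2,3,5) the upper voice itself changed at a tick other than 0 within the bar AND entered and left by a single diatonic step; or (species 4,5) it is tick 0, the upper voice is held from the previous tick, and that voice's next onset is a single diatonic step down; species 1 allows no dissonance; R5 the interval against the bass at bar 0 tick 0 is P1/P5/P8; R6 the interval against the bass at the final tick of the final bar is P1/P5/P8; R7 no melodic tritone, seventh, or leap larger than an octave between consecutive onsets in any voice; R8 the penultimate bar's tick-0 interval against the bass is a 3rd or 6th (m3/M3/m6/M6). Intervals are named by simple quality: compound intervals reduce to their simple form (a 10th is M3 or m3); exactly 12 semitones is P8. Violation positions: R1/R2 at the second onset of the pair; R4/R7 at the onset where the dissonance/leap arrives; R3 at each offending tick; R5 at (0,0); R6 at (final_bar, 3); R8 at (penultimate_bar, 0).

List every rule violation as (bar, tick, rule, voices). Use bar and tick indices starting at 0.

bar 0: v0=C3 v1=C4 downbeat P8
bar 1: v0=A2 v1=A3 downbeat P8
bar 2: v0=G2 v1=C3 downbeat P4
bar 3: v0=B2 v1=B2 downbeat P1
bar 4: v0=G2 v1=C4 downbeat P4
bar 5: v0=B2 v1=B2 downbeat P1
bar 6: v0=C3 v1=G3 downbeat P5
bar 7: v0=B2 v1=G3 downbeat m6
bar 8: v0=C3 v1=C4 downbeat P8
  -> R4 @ bar 3 tick 2 v(0, 1): B2/C4 m2 untreated
  -> R7 @ bar 3 tick 2 v(1,): B2->C4 leap 13st
  -> R4 @ bar 4 tick 0 v(0, 1): G2/C4 P4 untreated
  -> R7 @ bar 4 tick 2 v(1,): C4->B2 leap 13st
  -> R2 @ bar 8 tick 0 v(0, 1): B2/D3 m3 -> C3/C4 P8 similar
  -> R7 @ bar 8 tick 0 v(1,): D3->C4 leap 10st

(3, 2, R4, (0, 1))
(3, 2, R7, (1,))
(4, 0, R4, (0, 1))
(4, 2, R7, (1,))
(8, 0, R2, (0, 1))
(8, 0, R7, (1,))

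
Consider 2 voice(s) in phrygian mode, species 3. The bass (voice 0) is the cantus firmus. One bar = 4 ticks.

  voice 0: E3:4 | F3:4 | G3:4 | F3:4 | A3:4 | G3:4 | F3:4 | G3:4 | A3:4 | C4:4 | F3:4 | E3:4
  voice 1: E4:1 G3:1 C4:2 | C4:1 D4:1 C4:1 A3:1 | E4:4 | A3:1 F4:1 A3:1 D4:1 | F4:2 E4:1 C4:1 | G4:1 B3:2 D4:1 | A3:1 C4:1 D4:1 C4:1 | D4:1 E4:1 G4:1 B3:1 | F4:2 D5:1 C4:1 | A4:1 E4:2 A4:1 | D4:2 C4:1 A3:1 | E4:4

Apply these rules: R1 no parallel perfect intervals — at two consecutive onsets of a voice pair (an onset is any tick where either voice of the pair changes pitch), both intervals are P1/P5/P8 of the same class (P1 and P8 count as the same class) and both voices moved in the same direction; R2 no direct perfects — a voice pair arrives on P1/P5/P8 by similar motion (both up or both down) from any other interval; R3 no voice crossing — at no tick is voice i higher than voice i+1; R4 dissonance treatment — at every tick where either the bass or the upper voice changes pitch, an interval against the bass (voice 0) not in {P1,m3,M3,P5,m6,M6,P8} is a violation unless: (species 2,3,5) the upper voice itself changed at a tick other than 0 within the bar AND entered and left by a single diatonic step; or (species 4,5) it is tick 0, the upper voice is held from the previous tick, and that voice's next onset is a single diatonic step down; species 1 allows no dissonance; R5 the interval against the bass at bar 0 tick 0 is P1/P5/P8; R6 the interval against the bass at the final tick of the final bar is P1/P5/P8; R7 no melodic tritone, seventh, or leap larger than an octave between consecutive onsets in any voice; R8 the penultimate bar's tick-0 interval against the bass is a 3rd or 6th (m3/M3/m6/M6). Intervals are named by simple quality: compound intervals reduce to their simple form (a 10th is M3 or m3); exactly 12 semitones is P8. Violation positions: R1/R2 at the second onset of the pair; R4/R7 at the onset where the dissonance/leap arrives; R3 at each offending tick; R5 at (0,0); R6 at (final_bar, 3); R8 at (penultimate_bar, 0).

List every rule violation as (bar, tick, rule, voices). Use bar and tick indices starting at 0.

bar 0: v0=E3 v1=E4 downbeat P8
bar 1: v0=F3 v1=C4 downbeat P5
bar 2: v0=G3 v1=E4 downbeat M6
bar 3: v0=F3 v1=A3 downbeat M3
bar 4: v0=A3 v1=F4 downbeat m6
bar 5: v0=G3 v1=G4 downbeat P8
bar 6: v0=F3 v1=A3 downbeat M3
bar 7: v0=G3 v1=D4 downbeat P5
bar 8: v0=A3 v1=F4 downbeat m6
bar 9: v0=C4 v1=A4 downbeat M6
bar 10: v0=F3 v1=D4 downbeat M6
bar 11: v0=E3 v1=E4 downbeat P8
  -> R1 @ bar 7 tick 0 v(0, 1): F3/C4 P5 -> G3/D4 P5 similar
  -> R7 @ bar 8 tick 0 v(1,): B3->F4 leap 6st
  -> R4 @ bar 8 tick 2 v(0, 1): A3/D5 P4 untreated
  -> R7 @ bar 8 tick 3 v(1,): D5->C4 leap 14st

(7, 0, R1, (0, 1))
(8, 0, R7, (1,))
(8, 2, R4, (0, 1))
(8, 3, R7, (1,))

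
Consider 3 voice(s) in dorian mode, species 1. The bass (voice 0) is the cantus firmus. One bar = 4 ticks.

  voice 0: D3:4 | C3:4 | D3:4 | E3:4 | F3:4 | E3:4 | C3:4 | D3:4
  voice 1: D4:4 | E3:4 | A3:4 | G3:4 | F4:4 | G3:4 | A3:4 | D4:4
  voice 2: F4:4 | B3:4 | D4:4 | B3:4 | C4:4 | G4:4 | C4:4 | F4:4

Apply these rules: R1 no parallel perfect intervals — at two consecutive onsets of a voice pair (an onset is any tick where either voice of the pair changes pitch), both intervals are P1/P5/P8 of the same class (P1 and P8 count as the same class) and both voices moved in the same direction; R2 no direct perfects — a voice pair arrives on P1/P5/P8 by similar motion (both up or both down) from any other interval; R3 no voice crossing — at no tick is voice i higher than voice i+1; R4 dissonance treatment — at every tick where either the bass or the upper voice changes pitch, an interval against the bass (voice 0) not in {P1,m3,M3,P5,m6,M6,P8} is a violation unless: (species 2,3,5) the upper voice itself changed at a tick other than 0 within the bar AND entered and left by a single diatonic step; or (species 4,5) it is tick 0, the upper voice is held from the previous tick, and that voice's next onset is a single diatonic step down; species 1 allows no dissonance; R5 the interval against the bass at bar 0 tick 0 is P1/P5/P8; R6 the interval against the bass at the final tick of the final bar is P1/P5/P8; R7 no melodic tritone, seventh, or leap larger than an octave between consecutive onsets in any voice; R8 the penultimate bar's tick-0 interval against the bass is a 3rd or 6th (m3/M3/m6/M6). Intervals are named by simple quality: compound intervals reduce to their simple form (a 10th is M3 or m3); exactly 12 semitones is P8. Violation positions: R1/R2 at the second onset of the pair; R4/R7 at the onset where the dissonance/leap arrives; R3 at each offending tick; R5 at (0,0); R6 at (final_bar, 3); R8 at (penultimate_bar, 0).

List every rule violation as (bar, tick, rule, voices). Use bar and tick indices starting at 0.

(0, 0, R5, (0, 2))
(1, 0, R2, (1, 2))
(1, 0, R4, (0, 2))
(1, 0, R7, (1,))
(1, 0, R7, (2,))
(2, 0, R2, (0, 1))
(2, 0, R2, (0, 2))
(4, 0, R1, (0, 2))
(4, 0, R2, (0, 1))
(4, 0, R3, (1, 2))
(4, 0, R7, (1,))
(4, 1, R3, (1, 2))
(4, 2, R3, (1, 2))
(4, 3, R3, (1, 2))
(5, 0, R7, (1,))
(6, 0, R2, (0, 2))
(6, 0, R8, (0, 2))
(7, 0, R2, (0, 1))
(7, 3, R6, (0, 2))

bar 0: v0=D3 v1=D4 v2=F4 downbeat m3
bar 1: v0=C3 v1=E3 v2=B3 downbeat M7
bar 2: v0=D3 v1=A3 v2=D4 downbeat P8
bar 3: v0=E3 v1=G3 v2=B3 downbeat P5
bar 4: v0=F3 v1=F4 v2=C4 downbeat P5
bar 5: v0=E3 v1=G3 v2=G4 downbeat m3
bar 6: v0=C3 v1=A3 v2=C4 downbeat P8
bar 7: v0=D3 v1=D4 v2=F4 downbeat m3
  -> R5 @ bar 0 tick 0 v(0, 2): opens on m3
  -> R2 @ bar 1 tick 0 v(1, 2): D4/F4 m3 -> E3/B3 P5 similar
  -> R4 @ bar 1 tick 0 v(0, 2): C3/B3 M7 untreated
  -> R7 @ bar 1 tick 0 v(1,): D4->E3 leap 10st
  -> R7 @ bar 1 tick 0 v(2,): F4->B3 leap 6st
  -> R2 @ bar 2 tick 0 v(0, 1): C3/E3 M3 -> D3/A3 P5 similar
  -> R2 @ bar 2 tick 0 v(0, 2): C3/B3 M7 -> D3/D4 P8 similar
  -> R1 @ bar 4 tick 0 v(0, 2): E3/B3 P5 -> F3/C4 P5 similar
  -> R2 @ bar 4 tick 0 v(0, 1): E3/G3 m3 -> F3/F4 P8 similar
  -> R3 @ bar 4 tick 0 v(1, 2): F4 above C4
  -> R7 @ bar 4 tick 0 v(1,): G3->F4 leap 10st
  -> R3 @ bar 4 tick 1 v(1, 2): F4 above C4
  -> R3 @ bar 4 tick 2 v(1, 2): F4 above C4
  -> R3 @ bar 4 tick 3 v(1, 2): F4 above C4
  -> R7 @ bar 5 tick 0 v(1,): F4->G3 leap 10st
  -> R2 @ bar 6 tick 0 v(0, 2): E3/G4 m3 -> C3/C4 P8 similar
  -> R8 @ bar 6 tick 0 v(0, 2): penult P8 not 3rd/6th
  -> R2 @ bar 7 tick 0 v(0, 1): C3/A3 M6 -> D3/D4 P8 similar
  -> R6 @ bar 7 tick 3 v(0, 2): closes on m3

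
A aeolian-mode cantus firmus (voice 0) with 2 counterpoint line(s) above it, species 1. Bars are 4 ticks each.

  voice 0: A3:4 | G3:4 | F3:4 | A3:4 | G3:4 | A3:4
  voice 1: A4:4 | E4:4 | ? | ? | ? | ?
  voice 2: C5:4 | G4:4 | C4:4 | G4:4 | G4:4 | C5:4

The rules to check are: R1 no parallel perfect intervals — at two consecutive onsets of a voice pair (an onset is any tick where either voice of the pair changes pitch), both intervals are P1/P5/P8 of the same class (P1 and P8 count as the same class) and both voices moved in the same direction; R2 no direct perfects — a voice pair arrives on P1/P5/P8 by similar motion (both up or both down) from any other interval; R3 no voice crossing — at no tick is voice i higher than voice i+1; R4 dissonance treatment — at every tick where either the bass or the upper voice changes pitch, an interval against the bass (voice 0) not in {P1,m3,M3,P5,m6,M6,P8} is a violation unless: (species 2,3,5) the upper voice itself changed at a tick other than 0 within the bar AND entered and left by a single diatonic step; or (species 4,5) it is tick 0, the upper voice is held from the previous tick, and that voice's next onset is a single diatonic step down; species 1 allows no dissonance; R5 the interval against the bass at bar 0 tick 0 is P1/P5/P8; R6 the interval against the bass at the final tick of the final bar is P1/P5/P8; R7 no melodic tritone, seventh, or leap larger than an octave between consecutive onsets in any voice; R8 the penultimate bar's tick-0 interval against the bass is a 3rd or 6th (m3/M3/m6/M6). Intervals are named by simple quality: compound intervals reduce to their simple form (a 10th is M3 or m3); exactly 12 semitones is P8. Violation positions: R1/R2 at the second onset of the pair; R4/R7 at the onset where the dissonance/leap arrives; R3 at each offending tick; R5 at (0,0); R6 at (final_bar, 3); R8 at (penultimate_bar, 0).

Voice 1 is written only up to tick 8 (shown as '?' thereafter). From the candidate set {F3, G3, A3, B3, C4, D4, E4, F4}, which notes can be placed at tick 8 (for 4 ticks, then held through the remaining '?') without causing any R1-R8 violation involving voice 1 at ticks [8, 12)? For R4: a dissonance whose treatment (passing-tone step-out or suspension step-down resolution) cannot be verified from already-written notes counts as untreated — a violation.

F3: violates R2,R7
G3: violates R4
A3: legal
B3: violates R4
C4: violates R2
D4: violates R3
E4: violates R3,R4
F4: violates R3

{A3}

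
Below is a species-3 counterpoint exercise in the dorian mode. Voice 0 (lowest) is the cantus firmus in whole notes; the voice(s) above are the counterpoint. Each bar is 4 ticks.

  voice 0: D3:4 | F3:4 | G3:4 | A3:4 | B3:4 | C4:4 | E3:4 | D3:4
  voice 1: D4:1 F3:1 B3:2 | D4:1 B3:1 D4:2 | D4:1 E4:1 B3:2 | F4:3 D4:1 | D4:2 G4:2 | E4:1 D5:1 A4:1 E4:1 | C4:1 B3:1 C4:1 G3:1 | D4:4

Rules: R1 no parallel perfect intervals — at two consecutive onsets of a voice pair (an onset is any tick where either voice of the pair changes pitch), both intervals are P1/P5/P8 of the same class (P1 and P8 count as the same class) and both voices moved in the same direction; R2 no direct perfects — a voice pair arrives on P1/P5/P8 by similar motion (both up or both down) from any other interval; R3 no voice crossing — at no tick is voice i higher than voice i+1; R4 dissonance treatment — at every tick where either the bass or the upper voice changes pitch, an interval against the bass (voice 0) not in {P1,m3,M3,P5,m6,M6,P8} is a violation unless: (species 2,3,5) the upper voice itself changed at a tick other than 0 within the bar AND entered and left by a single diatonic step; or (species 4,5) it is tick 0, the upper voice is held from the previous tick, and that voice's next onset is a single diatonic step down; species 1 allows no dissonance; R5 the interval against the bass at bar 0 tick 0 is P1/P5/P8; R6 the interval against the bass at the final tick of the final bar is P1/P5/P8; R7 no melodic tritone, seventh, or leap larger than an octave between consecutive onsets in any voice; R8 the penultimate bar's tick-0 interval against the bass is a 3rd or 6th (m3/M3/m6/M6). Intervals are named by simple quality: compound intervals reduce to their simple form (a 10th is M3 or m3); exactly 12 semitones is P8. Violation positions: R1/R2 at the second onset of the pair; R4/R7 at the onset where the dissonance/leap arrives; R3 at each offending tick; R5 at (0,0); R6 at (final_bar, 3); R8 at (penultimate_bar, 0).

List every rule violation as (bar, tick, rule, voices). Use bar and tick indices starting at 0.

(0, 2, R7, (1,))
(1, 1, R4, (0, 1))
(3, 0, R7, (1,))
(3, 3, R4, (0, 1))
(5, 1, R4, (0, 1))
(5, 1, R7, (1,))

bar 0: v0=D3 v1=D4 downbeat P8
bar 1: v0=F3 v1=D4 downbeat M6
bar 2: v0=G3 v1=D4 downbeat P5
bar 3: v0=A3 v1=F4 downbeat m6
bar 4: v0=B3 v1=D4 downbeat m3
bar 5: v0=C4 v1=E4 downbeat M3
bar 6: v0=E3 v1=C4 downbeat m6
bar 7: v0=D3 v1=D4 downbeat P8
  -> R7 @ bar 0 tick 2 v(1,): F3->B3 leap 6st
  -> R4 @ bar 1 tick 1 v(0, 1): F3/B3 TT untreated
  -> R7 @ bar 3 tick 0 v(1,): B3->F4 leap 6st
  -> R4 @ bar 3 tick 3 v(0, 1): A3/D4 P4 untreated
  -> R4 @ bar 5 tick 1 v(0, 1): C4/D5 M2 untreated
  -> R7 @ bar 5 tick 1 v(1,): E4->D5 leap 10st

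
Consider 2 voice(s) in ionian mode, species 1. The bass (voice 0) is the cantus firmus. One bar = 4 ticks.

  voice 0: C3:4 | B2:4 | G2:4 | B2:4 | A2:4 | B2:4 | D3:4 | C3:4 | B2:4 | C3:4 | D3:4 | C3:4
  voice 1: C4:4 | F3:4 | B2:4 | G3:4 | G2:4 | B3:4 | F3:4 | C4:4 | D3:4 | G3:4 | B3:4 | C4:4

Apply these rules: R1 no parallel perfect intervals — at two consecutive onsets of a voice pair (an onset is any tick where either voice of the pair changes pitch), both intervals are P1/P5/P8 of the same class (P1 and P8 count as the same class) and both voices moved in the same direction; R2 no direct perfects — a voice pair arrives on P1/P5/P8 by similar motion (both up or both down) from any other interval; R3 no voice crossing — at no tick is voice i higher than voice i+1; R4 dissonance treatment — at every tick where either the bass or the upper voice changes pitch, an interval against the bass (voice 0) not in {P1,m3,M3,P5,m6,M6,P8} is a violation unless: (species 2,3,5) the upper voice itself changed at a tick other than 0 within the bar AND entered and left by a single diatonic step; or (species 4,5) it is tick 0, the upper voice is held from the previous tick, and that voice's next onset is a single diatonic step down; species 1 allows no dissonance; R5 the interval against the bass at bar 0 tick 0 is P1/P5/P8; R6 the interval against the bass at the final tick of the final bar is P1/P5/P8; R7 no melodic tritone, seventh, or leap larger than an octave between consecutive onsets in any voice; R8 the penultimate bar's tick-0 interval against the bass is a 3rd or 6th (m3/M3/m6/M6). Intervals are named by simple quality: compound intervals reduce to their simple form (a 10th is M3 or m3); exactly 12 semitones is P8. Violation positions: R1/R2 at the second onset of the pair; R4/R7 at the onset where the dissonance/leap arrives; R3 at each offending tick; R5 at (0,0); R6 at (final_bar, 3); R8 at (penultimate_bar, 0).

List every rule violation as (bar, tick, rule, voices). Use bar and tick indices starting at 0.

bar 0: v0=C3 v1=C4 downbeat P8
bar 1: v0=B2 v1=F3 downbeat TT
bar 2: v0=G2 v1=B2 downbeat M3
bar 3: v0=B2 v1=G3 downbeat m6
bar 4: v0=A2 v1=G2 downbeat M2
bar 5: v0=B2 v1=B3 downbeat P8
bar 6: v0=D3 v1=F3 downbeat m3
bar 7: v0=C3 v1=C4 downbeat P8
bar 8: v0=B2 v1=D3 downbeat m3
bar 9: v0=C3 v1=G3 downbeat P5
bar 10: v0=D3 v1=B3 downbeat M6
bar 11: v0=C3 v1=C4 downbeat P8
  -> R4 @ bar 1 tick 0 v(0, 1): B2/F3 TT untreated
  -> R7 @ bar 2 tick 0 v(1,): F3->B2 leap 6st
  -> R3 @ bar 4 tick 0 v(0, 1): A2 above G2
  -> R4 @ bar 4 tick 0 v(0, 1): A2/G2 M2 untreated
  -> R3 @ bar 4 tick 1 v(0, 1): A2 above G2
  -> R3 @ bar 4 tick 2 v(0, 1): A2 above G2
  -> R3 @ bar 4 tick 3 v(0, 1): A2 above G2
  -> R2 @ bar 5 tick 0 v(0, 1): A2/G2 M2 -> B2/B3 P8 similar
  -> R7 @ bar 5 tick 0 v(1,): G2->B3 leap 16st
  -> R7 @ bar 6 tick 0 v(1,): B3->F3 leap 6st
  -> R7 @ bar 8 tick 0 v(1,): C4->D3 leap 10st
  -> R2 @ bar 9 tick 0 v(0, 1): B2/D3 m3 -> C3/G3 P5 similar

(1, 0, R4, (0, 1))
(2, 0, R7, (1,))
(4, 0, R3, (0, 1))
(4, 0, R4, (0, 1))
(4, 1, R3, (0, 1))
(4, 2, R3, (0, 1))
(4, 3, R3, (0, 1))
(5, 0, R2, (0, 1))
(5, 0, R7, (1,))
(6, 0, R7, (1,))
(8, 0, R7, (1,))
(9, 0, R2, (0, 1))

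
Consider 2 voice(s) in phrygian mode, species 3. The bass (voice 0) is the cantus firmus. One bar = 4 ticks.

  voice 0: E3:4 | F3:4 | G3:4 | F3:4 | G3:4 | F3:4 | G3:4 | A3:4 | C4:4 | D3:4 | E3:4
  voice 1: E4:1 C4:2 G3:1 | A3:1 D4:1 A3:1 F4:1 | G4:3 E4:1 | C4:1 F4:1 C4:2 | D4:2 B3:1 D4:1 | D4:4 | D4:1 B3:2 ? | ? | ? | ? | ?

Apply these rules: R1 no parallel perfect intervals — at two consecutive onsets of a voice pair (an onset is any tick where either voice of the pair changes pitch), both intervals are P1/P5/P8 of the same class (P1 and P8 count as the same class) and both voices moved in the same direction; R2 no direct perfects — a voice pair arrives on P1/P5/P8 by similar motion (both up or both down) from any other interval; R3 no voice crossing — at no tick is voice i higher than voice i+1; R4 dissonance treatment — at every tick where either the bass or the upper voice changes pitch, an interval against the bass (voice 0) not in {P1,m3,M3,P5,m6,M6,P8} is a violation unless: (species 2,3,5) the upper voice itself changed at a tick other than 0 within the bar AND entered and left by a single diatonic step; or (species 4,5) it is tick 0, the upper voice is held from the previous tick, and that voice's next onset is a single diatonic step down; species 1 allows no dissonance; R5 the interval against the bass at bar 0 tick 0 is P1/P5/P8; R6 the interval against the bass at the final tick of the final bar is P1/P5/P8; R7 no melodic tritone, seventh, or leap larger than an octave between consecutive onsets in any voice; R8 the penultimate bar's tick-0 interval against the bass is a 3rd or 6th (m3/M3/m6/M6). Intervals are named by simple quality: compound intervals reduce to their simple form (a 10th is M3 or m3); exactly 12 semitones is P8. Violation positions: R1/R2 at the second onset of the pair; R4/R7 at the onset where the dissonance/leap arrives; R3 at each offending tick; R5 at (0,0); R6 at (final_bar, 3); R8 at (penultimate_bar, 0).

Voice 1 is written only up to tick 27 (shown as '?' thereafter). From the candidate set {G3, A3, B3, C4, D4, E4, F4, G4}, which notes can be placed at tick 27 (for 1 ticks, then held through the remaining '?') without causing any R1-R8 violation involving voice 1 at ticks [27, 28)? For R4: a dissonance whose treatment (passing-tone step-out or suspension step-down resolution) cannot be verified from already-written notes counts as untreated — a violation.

{B3, D4, E4, G3, G4}

G3: legal
A3: violates R4
B3: legal
C4: violates R4
D4: legal
E4: legal
F4: violates R4,R7
G4: legal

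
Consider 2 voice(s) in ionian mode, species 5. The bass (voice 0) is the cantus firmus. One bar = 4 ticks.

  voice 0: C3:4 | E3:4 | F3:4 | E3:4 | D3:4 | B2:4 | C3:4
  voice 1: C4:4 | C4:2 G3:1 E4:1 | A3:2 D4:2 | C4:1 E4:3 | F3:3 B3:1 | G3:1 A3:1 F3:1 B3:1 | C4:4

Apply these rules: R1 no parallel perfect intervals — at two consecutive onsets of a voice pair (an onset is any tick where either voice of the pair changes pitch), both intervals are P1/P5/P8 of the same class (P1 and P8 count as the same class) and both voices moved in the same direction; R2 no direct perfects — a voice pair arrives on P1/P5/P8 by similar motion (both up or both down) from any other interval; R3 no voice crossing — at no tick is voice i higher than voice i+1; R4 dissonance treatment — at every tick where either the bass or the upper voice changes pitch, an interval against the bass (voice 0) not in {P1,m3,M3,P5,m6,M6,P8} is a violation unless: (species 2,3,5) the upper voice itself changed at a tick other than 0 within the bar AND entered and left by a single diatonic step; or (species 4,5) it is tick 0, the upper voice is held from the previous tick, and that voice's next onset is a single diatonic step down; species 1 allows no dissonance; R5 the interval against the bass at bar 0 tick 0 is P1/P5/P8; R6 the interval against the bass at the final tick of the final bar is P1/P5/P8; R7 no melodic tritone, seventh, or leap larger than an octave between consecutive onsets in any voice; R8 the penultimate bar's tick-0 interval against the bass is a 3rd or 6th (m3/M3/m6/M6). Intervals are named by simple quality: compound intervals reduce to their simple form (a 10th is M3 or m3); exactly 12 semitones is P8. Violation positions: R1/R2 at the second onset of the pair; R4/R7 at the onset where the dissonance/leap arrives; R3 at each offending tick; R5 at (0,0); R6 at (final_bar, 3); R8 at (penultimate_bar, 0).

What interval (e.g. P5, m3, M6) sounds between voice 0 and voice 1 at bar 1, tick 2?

m3

voice 0=E3 voice 1=G3 -> m3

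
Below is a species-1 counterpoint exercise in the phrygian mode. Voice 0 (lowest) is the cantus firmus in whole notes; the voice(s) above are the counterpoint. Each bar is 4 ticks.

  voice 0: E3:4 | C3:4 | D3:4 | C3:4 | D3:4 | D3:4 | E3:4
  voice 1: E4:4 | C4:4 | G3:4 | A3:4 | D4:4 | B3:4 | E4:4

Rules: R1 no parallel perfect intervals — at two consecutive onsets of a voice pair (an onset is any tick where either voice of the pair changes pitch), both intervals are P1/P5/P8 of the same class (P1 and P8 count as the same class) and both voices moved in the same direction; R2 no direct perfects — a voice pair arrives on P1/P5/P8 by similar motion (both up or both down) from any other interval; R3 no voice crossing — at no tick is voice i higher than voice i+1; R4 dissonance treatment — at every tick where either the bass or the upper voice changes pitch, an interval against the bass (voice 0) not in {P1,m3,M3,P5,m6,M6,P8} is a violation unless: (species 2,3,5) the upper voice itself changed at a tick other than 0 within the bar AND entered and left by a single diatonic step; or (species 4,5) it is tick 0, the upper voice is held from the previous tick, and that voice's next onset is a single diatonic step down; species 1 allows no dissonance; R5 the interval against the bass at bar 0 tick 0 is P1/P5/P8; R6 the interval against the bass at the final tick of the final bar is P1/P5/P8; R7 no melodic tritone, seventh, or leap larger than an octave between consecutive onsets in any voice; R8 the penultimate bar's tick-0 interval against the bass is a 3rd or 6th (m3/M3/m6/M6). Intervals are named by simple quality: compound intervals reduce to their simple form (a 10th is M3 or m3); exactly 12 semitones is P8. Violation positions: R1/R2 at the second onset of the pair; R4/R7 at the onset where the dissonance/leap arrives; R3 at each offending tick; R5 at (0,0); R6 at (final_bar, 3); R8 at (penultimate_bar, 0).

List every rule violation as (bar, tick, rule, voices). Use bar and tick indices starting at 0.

(1, 0, R1, (0, 1))
(2, 0, R4, (0, 1))
(4, 0, R2, (0, 1))
(6, 0, R2, (0, 1))

bar 0: v0=E3 v1=E4 downbeat P8
bar 1: v0=C3 v1=C4 downbeat P8
bar 2: v0=D3 v1=G3 downbeat P4
bar 3: v0=C3 v1=A3 downbeat M6
bar 4: v0=D3 v1=D4 downbeat P8
bar 5: v0=D3 v1=B3 downbeat M6
bar 6: v0=E3 v1=E4 downbeat P8
  -> R1 @ bar 1 tick 0 v(0, 1): E3/E4 P8 -> C3/C4 P8 similar
  -> R4 @ bar 2 tick 0 v(0, 1): D3/G3 P4 untreated
  -> R2 @ bar 4 tick 0 v(0, 1): C3/A3 M6 -> D3/D4 P8 similar
  -> R2 @ bar 6 tick 0 v(0, 1): D3/B3 M6 -> E3/E4 P8 similar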